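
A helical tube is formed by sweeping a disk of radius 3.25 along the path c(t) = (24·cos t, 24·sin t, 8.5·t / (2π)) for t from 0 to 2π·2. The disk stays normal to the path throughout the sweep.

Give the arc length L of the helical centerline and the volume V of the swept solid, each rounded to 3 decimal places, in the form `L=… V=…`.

2πR = 2π·24 = 150.796447
per-turn = √(150.796447² + 8.5²) = √(22739.5685 + 72.25) = √22811.8185 = 151.035819
L = 2 × 151.035819 = 302.071637
V = π·3.25² × L = 33.183072 × 302.071637 = 10023.665017

L=302.072 V=10023.665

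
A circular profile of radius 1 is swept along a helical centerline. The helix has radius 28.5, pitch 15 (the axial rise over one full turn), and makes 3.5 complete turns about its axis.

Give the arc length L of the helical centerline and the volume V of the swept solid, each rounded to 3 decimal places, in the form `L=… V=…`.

L=628.943 V=1975.882

2πR = 2π·28.5 = 179.070781
per-turn = √(179.070781² + 15²) = √(32066.3447 + 225) = √32291.3447 = 179.697926
L = 3.5 × 179.697926 = 628.942742
V = π·1² × L = 3.141593 × 628.942742 = 1975.881897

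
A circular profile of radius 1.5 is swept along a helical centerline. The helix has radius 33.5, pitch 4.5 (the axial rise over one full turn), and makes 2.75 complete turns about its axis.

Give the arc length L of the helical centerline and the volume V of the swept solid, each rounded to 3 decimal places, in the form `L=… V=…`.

2πR = 2π·33.5 = 210.486708
per-turn = √(210.486708² + 4.5²) = √(44304.6542 + 20.25) = √44324.9042 = 210.534805
L = 2.75 × 210.534805 = 578.970714
V = π·1.5² × L = 7.068583 × 578.970714 = 4092.502819

L=578.971 V=4092.503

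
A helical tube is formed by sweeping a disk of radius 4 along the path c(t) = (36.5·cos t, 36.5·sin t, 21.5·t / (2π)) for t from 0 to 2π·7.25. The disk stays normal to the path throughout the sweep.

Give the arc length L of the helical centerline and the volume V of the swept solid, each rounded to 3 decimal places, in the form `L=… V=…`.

2πR = 2π·36.5 = 229.336264
per-turn = √(229.336264² + 21.5²) = √(52595.1219 + 462.25) = √53057.3719 = 230.341859
L = 7.25 × 230.341859 = 1669.978475
V = π·4² × L = 50.265482 × 1669.978475 = 83942.273756

L=1669.978 V=83942.274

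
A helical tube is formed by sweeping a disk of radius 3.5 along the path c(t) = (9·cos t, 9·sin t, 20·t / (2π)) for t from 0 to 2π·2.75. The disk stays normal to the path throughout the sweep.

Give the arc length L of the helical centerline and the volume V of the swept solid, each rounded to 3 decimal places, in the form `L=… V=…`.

2πR = 2π·9 = 56.548668
per-turn = √(56.548668² + 20²) = √(3197.7518 + 400) = √3597.7518 = 59.981262
L = 2.75 × 59.981262 = 164.948471
V = π·3.5² × L = 38.484510 × 164.948471 = 6347.961094

L=164.948 V=6347.961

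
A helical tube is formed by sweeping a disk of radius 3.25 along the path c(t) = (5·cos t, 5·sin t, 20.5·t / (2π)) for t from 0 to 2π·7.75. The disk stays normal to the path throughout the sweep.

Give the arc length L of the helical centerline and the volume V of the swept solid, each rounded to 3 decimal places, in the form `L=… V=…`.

2πR = 2π·5 = 31.415927
per-turn = √(31.415927² + 20.5²) = √(986.9604 + 420.25) = √1407.2104 = 37.512804
L = 7.75 × 37.512804 = 290.724229
V = π·3.25² × L = 33.183072 × 290.724229 = 9647.123125

L=290.724 V=9647.123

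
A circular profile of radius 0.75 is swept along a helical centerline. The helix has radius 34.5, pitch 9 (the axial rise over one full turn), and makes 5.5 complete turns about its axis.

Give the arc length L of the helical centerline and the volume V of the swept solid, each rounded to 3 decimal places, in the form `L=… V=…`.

L=1193.262 V=2108.667

2πR = 2π·34.5 = 216.769893
per-turn = √(216.769893² + 9²) = √(46989.1866 + 81) = √47070.1866 = 216.956647
L = 5.5 × 216.956647 = 1193.261557
V = π·0.75² × L = 1.767146 × 1193.261557 = 2108.667229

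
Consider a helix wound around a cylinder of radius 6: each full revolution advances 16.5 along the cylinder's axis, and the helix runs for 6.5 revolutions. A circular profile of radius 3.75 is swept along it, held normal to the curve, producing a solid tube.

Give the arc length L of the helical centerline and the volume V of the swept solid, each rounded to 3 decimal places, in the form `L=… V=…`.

2πR = 2π·6 = 37.699112
per-turn = √(37.699112² + 16.5²) = √(1421.2230 + 272.25) = √1693.4730 = 41.151829
L = 6.5 × 41.151829 = 267.486889
V = π·3.75² × L = 44.178647 × 267.486889 = 11817.208754

L=267.487 V=11817.209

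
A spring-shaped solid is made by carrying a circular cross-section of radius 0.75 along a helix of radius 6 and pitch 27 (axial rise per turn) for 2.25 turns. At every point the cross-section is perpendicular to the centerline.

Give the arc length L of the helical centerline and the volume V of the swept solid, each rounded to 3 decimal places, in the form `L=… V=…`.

2πR = 2π·6 = 37.699112
per-turn = √(37.699112² + 27²) = √(1421.2230 + 729) = √2150.2230 = 46.370497
L = 2.25 × 46.370497 = 104.333619
V = π·0.75² × L = 1.767146 × 104.333619 = 184.372724

L=104.334 V=184.373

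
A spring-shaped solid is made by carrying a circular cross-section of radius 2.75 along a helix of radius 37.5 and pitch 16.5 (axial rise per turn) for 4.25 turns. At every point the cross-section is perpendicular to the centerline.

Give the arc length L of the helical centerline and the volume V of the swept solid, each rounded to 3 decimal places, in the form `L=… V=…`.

2πR = 2π·37.5 = 235.619449
per-turn = √(235.619449² + 16.5²) = √(55516.5248 + 272.25) = √55788.7748 = 236.196475
L = 4.25 × 236.196475 = 1003.835018
V = π·2.75² × L = 23.758294 × 1003.835018 = 23849.407938

L=1003.835 V=23849.408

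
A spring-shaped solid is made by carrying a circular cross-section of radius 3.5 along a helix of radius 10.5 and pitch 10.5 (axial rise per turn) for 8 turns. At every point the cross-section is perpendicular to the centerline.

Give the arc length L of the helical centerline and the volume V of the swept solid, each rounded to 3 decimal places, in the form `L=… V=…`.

L=534.430 V=20567.287

2πR = 2π·10.5 = 65.973446
per-turn = √(65.973446² + 10.5²) = √(4352.4955 + 110.25) = √4462.7455 = 66.803784
L = 8 × 66.803784 = 534.430271
V = π·3.5² × L = 38.484510 × 534.430271 = 20567.287114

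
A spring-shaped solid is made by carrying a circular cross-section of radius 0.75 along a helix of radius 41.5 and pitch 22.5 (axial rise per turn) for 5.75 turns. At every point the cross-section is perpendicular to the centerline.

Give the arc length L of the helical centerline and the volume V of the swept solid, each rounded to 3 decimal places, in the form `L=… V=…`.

2πR = 2π·41.5 = 260.752190
per-turn = √(260.752190² + 22.5²) = √(67991.7047 + 506.25) = √68497.9547 = 261.721139
L = 5.75 × 261.721139 = 1504.896551
V = π·0.75² × L = 1.767146 × 1504.896551 = 2659.371721

L=1504.897 V=2659.372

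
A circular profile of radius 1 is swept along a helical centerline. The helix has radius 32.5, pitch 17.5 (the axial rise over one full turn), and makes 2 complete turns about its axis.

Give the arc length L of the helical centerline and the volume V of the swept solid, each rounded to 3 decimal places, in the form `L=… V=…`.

L=409.904 V=1287.751

2πR = 2π·32.5 = 204.203522
per-turn = √(204.203522² + 17.5²) = √(41699.0786 + 306.25) = √42005.3286 = 204.952015
L = 2 × 204.952015 = 409.904031
V = π·1² × L = 3.141593 × 409.904031 = 1287.751492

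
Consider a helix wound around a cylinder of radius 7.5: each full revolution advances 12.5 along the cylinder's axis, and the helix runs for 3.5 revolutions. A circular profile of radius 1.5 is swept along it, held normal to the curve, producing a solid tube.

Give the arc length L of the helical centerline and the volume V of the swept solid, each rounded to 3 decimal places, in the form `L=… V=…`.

2πR = 2π·7.5 = 47.123890
per-turn = √(47.123890² + 12.5²) = √(2220.6610 + 156.25) = √2376.9110 = 48.753574
L = 3.5 × 48.753574 = 170.637509
V = π·1.5² × L = 7.068583 × 170.637509 = 1206.165479

L=170.638 V=1206.165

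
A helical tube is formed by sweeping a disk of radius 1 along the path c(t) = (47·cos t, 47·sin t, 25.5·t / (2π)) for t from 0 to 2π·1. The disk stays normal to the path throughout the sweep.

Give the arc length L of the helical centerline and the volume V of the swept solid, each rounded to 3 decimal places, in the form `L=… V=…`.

L=296.409 V=931.195

2πR = 2π·47 = 295.309709
per-turn = √(295.309709² + 25.5²) = √(87207.8245 + 650.25) = √87858.0745 = 296.408628
L = 1 × 296.408628 = 296.408628
V = π·1² × L = 3.141593 × 296.408628 = 931.195167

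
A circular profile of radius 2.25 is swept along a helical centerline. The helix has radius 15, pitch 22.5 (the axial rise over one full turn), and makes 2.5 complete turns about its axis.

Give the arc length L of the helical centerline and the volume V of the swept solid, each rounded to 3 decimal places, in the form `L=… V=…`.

2πR = 2π·15 = 94.247780
per-turn = √(94.247780² + 22.5²) = √(8882.6440 + 506.25) = √9388.8940 = 96.896305
L = 2.5 × 96.896305 = 242.240763
V = π·2.25² × L = 15.904313 × 242.240763 = 3852.672870

L=242.241 V=3852.673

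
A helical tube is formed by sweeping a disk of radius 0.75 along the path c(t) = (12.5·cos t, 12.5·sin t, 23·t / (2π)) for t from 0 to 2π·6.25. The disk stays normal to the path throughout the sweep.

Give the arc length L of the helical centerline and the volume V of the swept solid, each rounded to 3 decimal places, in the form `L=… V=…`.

L=511.489 V=903.876

2πR = 2π·12.5 = 78.539816
per-turn = √(78.539816² + 23²) = √(6168.5028 + 529) = √6697.5028 = 81.838272
L = 6.25 × 81.838272 = 511.489199
V = π·0.75² × L = 1.767146 × 511.489199 = 903.876025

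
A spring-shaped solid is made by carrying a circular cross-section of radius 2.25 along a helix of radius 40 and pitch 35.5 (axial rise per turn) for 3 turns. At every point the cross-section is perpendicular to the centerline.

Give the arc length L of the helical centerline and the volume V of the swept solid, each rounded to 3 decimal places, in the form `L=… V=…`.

2πR = 2π·40 = 251.327412
per-turn = √(251.327412² + 35.5²) = √(63165.4682 + 1260.25) = √64425.7182 = 253.822218
L = 3 × 253.822218 = 761.466653
V = π·2.25² × L = 15.904313 × 761.466653 = 12110.603841

L=761.467 V=12110.604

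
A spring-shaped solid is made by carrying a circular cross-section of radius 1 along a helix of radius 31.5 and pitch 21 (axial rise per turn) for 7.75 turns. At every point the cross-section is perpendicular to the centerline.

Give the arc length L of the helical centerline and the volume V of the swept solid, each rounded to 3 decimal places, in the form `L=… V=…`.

L=1542.493 V=4845.883

2πR = 2π·31.5 = 197.920337
per-turn = √(197.920337² + 21²) = √(39172.4599 + 441) = √39613.4599 = 199.031304
L = 7.75 × 199.031304 = 1542.492604
V = π·1² × L = 3.141593 × 1542.492604 = 4845.883433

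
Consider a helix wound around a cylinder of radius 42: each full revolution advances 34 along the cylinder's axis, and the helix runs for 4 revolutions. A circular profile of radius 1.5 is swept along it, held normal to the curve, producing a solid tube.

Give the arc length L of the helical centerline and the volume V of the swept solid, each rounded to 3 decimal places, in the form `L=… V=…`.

2πR = 2π·42 = 263.893783
per-turn = √(263.893783² + 34²) = √(69639.9287 + 1156) = √70795.9287 = 266.075043
L = 4 × 266.075043 = 1064.300173
V = π·1.5² × L = 7.068583 × 1064.300173 = 7523.094611

L=1064.300 V=7523.095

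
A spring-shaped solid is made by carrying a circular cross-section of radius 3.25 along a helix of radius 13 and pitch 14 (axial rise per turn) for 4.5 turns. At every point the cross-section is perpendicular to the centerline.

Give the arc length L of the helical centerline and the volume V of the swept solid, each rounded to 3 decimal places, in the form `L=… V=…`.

2πR = 2π·13 = 81.681409
per-turn = √(81.681409² + 14²) = √(6671.8526 + 196) = √6867.8526 = 82.872508
L = 4.5 × 82.872508 = 372.926286
V = π·3.25² × L = 33.183072 × 372.926286 = 12374.839943

L=372.926 V=12374.840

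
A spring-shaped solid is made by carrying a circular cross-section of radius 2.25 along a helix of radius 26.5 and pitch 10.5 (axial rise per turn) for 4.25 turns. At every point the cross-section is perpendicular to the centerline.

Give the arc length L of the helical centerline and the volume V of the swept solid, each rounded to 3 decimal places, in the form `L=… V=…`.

2πR = 2π·26.5 = 166.504411
per-turn = √(166.504411² + 10.5²) = √(27723.7188 + 110.25) = √27833.9688 = 166.835154
L = 4.25 × 166.835154 = 709.049406
V = π·2.25² × L = 15.904313 × 709.049406 = 11276.943557

L=709.049 V=11276.944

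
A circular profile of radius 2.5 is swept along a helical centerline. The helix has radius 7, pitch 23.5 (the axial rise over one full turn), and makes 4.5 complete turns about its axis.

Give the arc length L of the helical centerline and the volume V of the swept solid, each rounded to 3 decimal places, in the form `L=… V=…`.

2πR = 2π·7 = 43.982297
per-turn = √(43.982297² + 23.5²) = √(1934.4425 + 552.25) = √2486.6925 = 49.866747
L = 4.5 × 49.866747 = 224.400362
V = π·2.5² × L = 19.634954 × 224.400362 = 4406.090800

L=224.400 V=4406.091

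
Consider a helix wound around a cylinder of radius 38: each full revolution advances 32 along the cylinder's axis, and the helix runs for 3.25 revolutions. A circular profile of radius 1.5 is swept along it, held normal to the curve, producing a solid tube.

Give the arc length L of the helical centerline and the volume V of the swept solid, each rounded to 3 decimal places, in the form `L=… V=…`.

2πR = 2π·38 = 238.761042
per-turn = √(238.761042² + 32²) = √(57006.8350 + 1024) = √58030.8350 = 240.895901
L = 3.25 × 240.895901 = 782.911678
V = π·1.5² × L = 7.068583 × 782.911678 = 5534.076543

L=782.912 V=5534.077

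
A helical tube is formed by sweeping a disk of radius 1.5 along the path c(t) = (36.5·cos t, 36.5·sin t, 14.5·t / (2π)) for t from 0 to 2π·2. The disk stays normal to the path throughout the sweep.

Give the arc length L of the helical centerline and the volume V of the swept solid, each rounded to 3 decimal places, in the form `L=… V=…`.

L=459.588 V=3248.639

2πR = 2π·36.5 = 229.336264
per-turn = √(229.336264² + 14.5²) = √(52595.1219 + 210.25) = √52805.3719 = 229.794195
L = 2 × 229.794195 = 459.588389
V = π·1.5² × L = 7.068583 × 459.588389 = 3248.638891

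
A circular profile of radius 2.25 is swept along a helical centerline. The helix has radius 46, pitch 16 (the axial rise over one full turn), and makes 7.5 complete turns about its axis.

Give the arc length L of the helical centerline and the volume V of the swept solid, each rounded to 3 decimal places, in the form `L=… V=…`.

L=2171.018 V=34528.548

2πR = 2π·46 = 289.026524
per-turn = √(289.026524² + 16²) = √(83536.3317 + 256) = √83792.3317 = 289.469051
L = 7.5 × 289.469051 = 2171.017885
V = π·2.25² × L = 15.904313 × 2171.017885 = 34528.547551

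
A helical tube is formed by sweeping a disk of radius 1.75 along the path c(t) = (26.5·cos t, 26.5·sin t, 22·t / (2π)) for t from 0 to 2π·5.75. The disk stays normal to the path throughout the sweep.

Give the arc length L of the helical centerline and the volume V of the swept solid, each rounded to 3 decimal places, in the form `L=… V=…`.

L=965.721 V=9291.328

2πR = 2π·26.5 = 166.504411
per-turn = √(166.504411² + 22²) = √(27723.7188 + 484) = √28207.7188 = 167.951537
L = 5.75 × 167.951537 = 965.721337
V = π·1.75² × L = 9.621128 × 965.721337 = 9291.328119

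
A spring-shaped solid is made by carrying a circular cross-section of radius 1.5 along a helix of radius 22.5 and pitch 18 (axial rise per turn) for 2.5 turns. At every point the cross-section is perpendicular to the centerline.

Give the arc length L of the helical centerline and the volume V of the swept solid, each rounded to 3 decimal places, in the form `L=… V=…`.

2πR = 2π·22.5 = 141.371669
per-turn = √(141.371669² + 18²) = √(19985.9489 + 324) = √20309.9489 = 142.512978
L = 2.5 × 142.512978 = 356.282445
V = π·1.5² × L = 7.068583 × 356.282445 = 2518.412202

L=356.282 V=2518.412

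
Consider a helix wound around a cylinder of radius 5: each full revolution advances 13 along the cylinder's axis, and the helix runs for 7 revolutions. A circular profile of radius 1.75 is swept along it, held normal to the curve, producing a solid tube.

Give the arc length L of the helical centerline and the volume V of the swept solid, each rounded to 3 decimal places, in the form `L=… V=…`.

L=237.996 V=2289.789

2πR = 2π·5 = 31.415927
per-turn = √(31.415927² + 13²) = √(986.9604 + 169) = √1155.9604 = 33.999418
L = 7 × 33.999418 = 237.995928
V = π·1.75² × L = 9.621128 × 237.995928 = 2289.789165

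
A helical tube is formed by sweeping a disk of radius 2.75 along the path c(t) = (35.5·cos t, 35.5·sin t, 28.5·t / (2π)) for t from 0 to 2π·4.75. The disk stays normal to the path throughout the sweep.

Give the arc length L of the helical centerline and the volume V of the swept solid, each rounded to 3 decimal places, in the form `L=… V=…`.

L=1068.116 V=25376.607

2πR = 2π·35.5 = 223.053078
per-turn = √(223.053078² + 28.5²) = √(49752.6758 + 812.25) = √50564.9258 = 224.866462
L = 4.75 × 224.866462 = 1068.115695
V = π·2.75² × L = 23.758294 × 1068.115695 = 25376.607182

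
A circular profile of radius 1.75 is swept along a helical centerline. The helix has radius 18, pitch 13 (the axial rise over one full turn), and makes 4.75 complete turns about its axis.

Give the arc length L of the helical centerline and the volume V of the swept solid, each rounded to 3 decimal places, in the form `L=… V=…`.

2πR = 2π·18 = 113.097336
per-turn = √(113.097336² + 13²) = √(12791.0073 + 169) = √12960.0073 = 113.842028
L = 4.75 × 113.842028 = 540.749632
V = π·1.75² × L = 9.621128 × 540.749632 = 5202.621158

L=540.750 V=5202.621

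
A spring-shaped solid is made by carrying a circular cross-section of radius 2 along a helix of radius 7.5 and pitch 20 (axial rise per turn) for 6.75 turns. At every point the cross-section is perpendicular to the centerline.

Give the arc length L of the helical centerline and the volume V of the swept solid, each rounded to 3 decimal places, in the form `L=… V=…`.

2πR = 2π·7.5 = 47.123890
per-turn = √(47.123890² + 20²) = √(2220.6610 + 400) = √2620.6610 = 51.192392
L = 6.75 × 51.192392 = 345.548645
V = π·2² × L = 12.566371 × 345.548645 = 4342.292344

L=345.549 V=4342.292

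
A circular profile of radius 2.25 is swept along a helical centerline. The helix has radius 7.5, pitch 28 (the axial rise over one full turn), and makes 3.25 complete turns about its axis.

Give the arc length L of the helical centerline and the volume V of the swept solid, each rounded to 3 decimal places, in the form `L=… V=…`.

2πR = 2π·7.5 = 47.123890
per-turn = √(47.123890² + 28²) = √(2220.6610 + 784) = √3004.6610 = 54.814788
L = 3.25 × 54.814788 = 178.148061
V = π·2.25² × L = 15.904313 × 178.148061 = 2833.322492

L=178.148 V=2833.322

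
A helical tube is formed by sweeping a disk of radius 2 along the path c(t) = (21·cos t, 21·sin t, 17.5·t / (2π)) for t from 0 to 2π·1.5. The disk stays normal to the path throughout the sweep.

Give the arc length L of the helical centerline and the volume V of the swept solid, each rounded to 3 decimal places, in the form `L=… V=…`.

2πR = 2π·21 = 131.946891
per-turn = √(131.946891² + 17.5²) = √(17409.9822 + 306.25) = √17716.2322 = 133.102337
L = 1.5 × 133.102337 = 199.653506
V = π·2² × L = 12.566371 × 199.653506 = 2508.919948

L=199.654 V=2508.920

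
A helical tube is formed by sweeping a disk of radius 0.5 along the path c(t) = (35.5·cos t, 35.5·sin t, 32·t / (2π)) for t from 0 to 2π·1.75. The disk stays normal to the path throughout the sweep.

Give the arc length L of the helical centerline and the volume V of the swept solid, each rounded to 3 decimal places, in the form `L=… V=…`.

2πR = 2π·35.5 = 223.053078
per-turn = √(223.053078² + 32²) = √(49752.6758 + 1024) = √50776.6758 = 225.336805
L = 1.75 × 225.336805 = 394.339409
V = π·0.5² × L = 0.785398 × 394.339409 = 309.713448

L=394.339 V=309.713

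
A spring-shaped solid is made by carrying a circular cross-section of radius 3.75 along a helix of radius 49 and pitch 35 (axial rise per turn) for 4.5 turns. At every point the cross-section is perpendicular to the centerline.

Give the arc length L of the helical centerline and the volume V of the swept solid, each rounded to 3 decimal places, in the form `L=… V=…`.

L=1394.366 V=61601.207

2πR = 2π·49 = 307.876080
per-turn = √(307.876080² + 35²) = √(94787.6807 + 1225) = √96012.6807 = 309.859130
L = 4.5 × 309.859130 = 1394.366087
V = π·3.75² × L = 44.178647 × 1394.366087 = 61601.206699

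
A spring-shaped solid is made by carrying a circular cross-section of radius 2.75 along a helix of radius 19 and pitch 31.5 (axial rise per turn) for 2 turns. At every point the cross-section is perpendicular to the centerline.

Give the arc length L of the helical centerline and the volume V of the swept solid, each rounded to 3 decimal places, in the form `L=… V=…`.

L=246.933 V=5866.703

2πR = 2π·19 = 119.380521
per-turn = √(119.380521² + 31.5²) = √(14251.7088 + 992.25) = √15243.9588 = 123.466428
L = 2 × 123.466428 = 246.932855
V = π·2.75² × L = 23.758294 × 246.932855 = 5866.703484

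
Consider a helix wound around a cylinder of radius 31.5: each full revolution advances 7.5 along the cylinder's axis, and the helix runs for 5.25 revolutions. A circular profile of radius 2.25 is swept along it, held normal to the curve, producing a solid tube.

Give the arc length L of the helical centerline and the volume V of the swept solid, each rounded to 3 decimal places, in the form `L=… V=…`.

L=1039.828 V=16537.742

2πR = 2π·31.5 = 197.920337
per-turn = √(197.920337² + 7.5²) = √(39172.4599 + 56.25) = √39228.7099 = 198.062389
L = 5.25 × 198.062389 = 1039.827541
V = π·2.25² × L = 15.904313 × 1039.827541 = 16537.742485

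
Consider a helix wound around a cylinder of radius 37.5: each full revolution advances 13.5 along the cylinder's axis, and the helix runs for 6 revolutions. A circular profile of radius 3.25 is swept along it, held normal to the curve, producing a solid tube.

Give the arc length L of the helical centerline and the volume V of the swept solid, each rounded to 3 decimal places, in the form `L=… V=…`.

2πR = 2π·37.5 = 235.619449
per-turn = √(235.619449² + 13.5²) = √(55516.5248 + 182.25) = √55698.7748 = 236.005879
L = 6 × 236.005879 = 1416.035272
V = π·3.25² × L = 33.183072 × 1416.035272 = 46988.400953

L=1416.035 V=46988.401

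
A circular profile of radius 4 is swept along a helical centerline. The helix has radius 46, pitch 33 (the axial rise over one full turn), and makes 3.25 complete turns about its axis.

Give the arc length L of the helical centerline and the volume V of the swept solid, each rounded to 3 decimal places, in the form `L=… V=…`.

2πR = 2π·46 = 289.026524
per-turn = √(289.026524² + 33²) = √(83536.3317 + 1089) = √84625.3317 = 290.904334
L = 3.25 × 290.904334 = 945.439086
V = π·4² × L = 50.265482 × 945.439086 = 47522.951798

L=945.439 V=47522.952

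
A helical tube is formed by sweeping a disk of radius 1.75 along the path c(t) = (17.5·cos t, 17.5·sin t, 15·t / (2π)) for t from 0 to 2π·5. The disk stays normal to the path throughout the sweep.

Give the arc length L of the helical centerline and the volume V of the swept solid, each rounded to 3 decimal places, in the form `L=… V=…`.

L=554.871 V=5338.483

2πR = 2π·17.5 = 109.955743
per-turn = √(109.955743² + 15²) = √(12090.2654 + 225) = √12315.2654 = 110.974165
L = 5 × 110.974165 = 554.870827
V = π·1.75² × L = 9.621128 × 554.870827 = 5338.482975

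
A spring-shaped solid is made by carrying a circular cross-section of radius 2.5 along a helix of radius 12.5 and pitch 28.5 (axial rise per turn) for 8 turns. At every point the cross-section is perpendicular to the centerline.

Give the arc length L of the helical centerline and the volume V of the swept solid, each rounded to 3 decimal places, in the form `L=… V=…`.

L=668.407 V=13124.145

2πR = 2π·12.5 = 78.539816
per-turn = √(78.539816² + 28.5²) = √(6168.5028 + 812.25) = √6980.7528 = 83.550899
L = 8 × 83.550899 = 668.407193
V = π·2.5² × L = 19.634954 × 668.407193 = 13124.144550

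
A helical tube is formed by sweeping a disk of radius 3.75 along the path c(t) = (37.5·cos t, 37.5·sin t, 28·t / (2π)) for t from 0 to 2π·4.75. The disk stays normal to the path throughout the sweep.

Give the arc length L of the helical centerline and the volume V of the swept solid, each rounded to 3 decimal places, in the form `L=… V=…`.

2πR = 2π·37.5 = 235.619449
per-turn = √(235.619449² + 28²) = √(55516.5248 + 784) = √56300.5248 = 237.277316
L = 4.75 × 237.277316 = 1127.067252
V = π·3.75² × L = 44.178647 × 1127.067252 = 49792.305909

L=1127.067 V=49792.306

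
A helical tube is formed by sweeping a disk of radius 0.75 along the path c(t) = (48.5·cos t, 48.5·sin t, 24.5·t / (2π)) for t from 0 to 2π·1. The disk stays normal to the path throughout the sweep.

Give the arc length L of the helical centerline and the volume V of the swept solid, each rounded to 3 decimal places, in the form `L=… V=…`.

L=305.718 V=540.248

2πR = 2π·48.5 = 304.734487
per-turn = √(304.734487² + 24.5²) = √(92863.1078 + 600.25) = √93463.3578 = 305.717775
L = 1 × 305.717775 = 305.717775
V = π·0.75² × L = 1.767146 × 305.717775 = 540.247902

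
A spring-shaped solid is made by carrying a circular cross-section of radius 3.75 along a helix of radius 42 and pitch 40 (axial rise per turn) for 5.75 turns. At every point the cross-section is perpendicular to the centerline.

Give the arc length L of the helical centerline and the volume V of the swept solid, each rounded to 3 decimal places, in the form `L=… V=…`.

L=1534.722 V=67801.920

2πR = 2π·42 = 263.893783
per-turn = √(263.893783² + 40²) = √(69639.9287 + 1600) = √71239.9287 = 266.908090
L = 5.75 × 266.908090 = 1534.721519
V = π·3.75² × L = 44.178647 × 1534.721519 = 67801.919761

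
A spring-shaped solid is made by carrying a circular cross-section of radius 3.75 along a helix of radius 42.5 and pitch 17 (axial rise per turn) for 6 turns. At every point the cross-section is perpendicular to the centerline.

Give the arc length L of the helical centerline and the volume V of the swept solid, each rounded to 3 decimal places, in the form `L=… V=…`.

L=1605.456 V=70926.862

2πR = 2π·42.5 = 267.035376
per-turn = √(267.035376² + 17²) = √(71307.8918 + 289) = √71596.8918 = 267.575955
L = 6 × 267.575955 = 1605.455731
V = π·3.75² × L = 44.178647 × 1605.455731 = 70926.861525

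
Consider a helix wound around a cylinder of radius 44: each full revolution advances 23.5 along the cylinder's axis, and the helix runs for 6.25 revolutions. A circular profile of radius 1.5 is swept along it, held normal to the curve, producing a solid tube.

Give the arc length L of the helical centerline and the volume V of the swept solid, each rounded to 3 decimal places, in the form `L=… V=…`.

2πR = 2π·44 = 276.460154
per-turn = √(276.460154² + 23.5²) = √(76430.2165 + 552.25) = √76982.4665 = 277.457144
L = 6.25 × 277.457144 = 1734.107147
V = π·1.5² × L = 7.068583 × 1734.107147 = 12257.681115

L=1734.107 V=12257.681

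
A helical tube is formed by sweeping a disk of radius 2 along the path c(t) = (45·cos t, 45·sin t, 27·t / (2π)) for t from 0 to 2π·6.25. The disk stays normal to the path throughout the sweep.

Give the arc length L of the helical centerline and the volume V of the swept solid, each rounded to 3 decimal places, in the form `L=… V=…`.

2πR = 2π·45 = 282.743339
per-turn = √(282.743339² + 27²) = √(79943.7956 + 729) = √80672.7956 = 284.029568
L = 6.25 × 284.029568 = 1775.184802
V = π·2² × L = 12.566371 × 1775.184802 = 22307.630127

L=1775.185 V=22307.630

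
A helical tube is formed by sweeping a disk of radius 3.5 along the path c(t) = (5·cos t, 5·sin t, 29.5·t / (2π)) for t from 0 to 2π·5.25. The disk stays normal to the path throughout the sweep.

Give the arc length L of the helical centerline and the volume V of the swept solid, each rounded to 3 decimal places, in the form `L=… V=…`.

2πR = 2π·5 = 31.415927
per-turn = √(31.415927² + 29.5²) = √(986.9604 + 870.25) = √1857.2104 = 43.095364
L = 5.25 × 43.095364 = 226.250664
V = π·3.5² × L = 38.484510 × 226.250664 = 8707.145925

L=226.251 V=8707.146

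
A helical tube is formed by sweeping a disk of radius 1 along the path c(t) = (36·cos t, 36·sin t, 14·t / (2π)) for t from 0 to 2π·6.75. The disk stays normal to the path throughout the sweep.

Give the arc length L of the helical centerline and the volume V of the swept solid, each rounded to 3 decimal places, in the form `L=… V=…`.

2πR = 2π·36 = 226.194671
per-turn = √(226.194671² + 14²) = √(51164.0292 + 196) = √51360.0292 = 226.627512
L = 6.75 × 226.627512 = 1529.735706
V = π·1² × L = 3.141593 × 1529.735706 = 4805.806457

L=1529.736 V=4805.806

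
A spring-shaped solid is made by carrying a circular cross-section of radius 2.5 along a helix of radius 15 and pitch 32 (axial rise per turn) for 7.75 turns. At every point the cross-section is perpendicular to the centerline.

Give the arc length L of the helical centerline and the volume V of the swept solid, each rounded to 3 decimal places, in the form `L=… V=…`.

L=771.374 V=15145.892

2πR = 2π·15 = 94.247780
per-turn = √(94.247780² + 32²) = √(8882.6440 + 1024) = √9906.6440 = 99.532125
L = 7.75 × 99.532125 = 771.373971
V = π·2.5² × L = 19.634954 × 771.373971 = 15145.892500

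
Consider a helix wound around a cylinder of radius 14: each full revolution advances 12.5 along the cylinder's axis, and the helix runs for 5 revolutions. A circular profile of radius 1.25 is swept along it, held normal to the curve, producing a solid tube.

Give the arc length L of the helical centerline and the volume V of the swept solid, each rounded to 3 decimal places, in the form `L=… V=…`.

2πR = 2π·14 = 87.964594
per-turn = √(87.964594² + 12.5²) = √(7737.7699 + 156.25) = √7894.0199 = 88.848297
L = 5 × 88.848297 = 444.241484
V = π·1.25² × L = 4.908739 × 444.241484 = 2180.665286

L=444.241 V=2180.665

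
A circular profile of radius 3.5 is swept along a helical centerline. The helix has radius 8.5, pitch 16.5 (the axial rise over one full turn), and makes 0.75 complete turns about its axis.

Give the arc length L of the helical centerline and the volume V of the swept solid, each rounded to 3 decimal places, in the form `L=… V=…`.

2πR = 2π·8.5 = 53.407075
per-turn = √(53.407075² + 16.5²) = √(2852.3157 + 272.25) = √3124.5657 = 55.897815
L = 0.75 × 55.897815 = 41.923361
V = π·3.5² × L = 38.484510 × 41.923361 = 1613.400003

L=41.923 V=1613.400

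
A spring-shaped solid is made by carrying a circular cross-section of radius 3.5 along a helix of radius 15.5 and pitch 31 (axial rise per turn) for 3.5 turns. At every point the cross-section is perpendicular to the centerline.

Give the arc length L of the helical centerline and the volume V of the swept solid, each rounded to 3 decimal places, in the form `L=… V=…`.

L=357.715 V=13766.469

2πR = 2π·15.5 = 97.389372
per-turn = √(97.389372² + 31²) = √(9484.6898 + 961) = √10445.6898 = 102.204158
L = 3.5 × 102.204158 = 357.714552
V = π·3.5² × L = 38.484510 × 357.714552 = 13766.469240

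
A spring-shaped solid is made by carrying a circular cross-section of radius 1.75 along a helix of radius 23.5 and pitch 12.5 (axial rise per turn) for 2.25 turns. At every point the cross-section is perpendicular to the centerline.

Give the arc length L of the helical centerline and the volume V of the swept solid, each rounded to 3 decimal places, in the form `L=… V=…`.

L=333.412 V=3207.797

2πR = 2π·23.5 = 147.654855
per-turn = √(147.654855² + 12.5²) = √(21801.9561 + 156.25) = √21958.2061 = 148.183016
L = 2.25 × 148.183016 = 333.411785
V = π·1.75² × L = 9.621128 × 333.411785 = 3207.797296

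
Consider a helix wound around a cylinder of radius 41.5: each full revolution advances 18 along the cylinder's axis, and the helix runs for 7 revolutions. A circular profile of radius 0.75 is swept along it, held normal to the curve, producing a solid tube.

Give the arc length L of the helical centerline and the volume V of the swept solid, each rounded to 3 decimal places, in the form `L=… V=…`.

L=1829.609 V=3233.186

2πR = 2π·41.5 = 260.752190
per-turn = √(260.752190² + 18²) = √(67991.7047 + 324) = √68315.7047 = 261.372731
L = 7 × 261.372731 = 1829.609120
V = π·0.75² × L = 1.767146 × 1829.609120 = 3233.186195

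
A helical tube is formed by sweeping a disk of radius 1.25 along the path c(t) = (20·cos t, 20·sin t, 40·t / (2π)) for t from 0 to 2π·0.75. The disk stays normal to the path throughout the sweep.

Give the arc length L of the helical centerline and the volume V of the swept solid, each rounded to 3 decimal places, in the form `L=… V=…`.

L=98.907 V=485.510

2πR = 2π·20 = 125.663706
per-turn = √(125.663706² + 40²) = √(15791.3670 + 1600) = √17391.3670 = 131.876332
L = 0.75 × 131.876332 = 98.907249
V = π·1.25² × L = 4.908739 × 98.907249 = 485.509825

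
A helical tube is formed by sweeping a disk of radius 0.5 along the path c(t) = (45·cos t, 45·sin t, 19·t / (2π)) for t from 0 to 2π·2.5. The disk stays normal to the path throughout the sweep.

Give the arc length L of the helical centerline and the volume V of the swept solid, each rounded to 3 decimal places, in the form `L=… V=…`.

2πR = 2π·45 = 282.743339
per-turn = √(282.743339² + 19²) = √(79943.7956 + 361) = √80304.7956 = 283.381008
L = 2.5 × 283.381008 = 708.452520
V = π·0.5² × L = 0.785398 × 708.452520 = 556.417308

L=708.453 V=556.417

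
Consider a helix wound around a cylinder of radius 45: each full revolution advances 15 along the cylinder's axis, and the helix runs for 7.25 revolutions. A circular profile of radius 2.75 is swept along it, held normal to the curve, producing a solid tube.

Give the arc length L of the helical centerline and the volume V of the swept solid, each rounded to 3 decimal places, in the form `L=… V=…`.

2πR = 2π·45 = 282.743339
per-turn = √(282.743339² + 15²) = √(79943.7956 + 225) = √80168.7956 = 283.140947
L = 7.25 × 283.140947 = 2052.771863
V = π·2.75² × L = 23.758294 × 2052.771863 = 48770.358344

L=2052.772 V=48770.358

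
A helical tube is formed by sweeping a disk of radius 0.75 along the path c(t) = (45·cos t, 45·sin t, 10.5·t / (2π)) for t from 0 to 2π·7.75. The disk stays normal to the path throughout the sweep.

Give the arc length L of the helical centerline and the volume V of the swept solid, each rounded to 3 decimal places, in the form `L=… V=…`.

2πR = 2π·45 = 282.743339
per-turn = √(282.743339² + 10.5²) = √(79943.7956 + 110.25) = √80054.0456 = 282.938236
L = 7.75 × 282.938236 = 2192.771333
V = π·0.75² × L = 1.767146 × 2192.771333 = 3874.946799

L=2192.771 V=3874.947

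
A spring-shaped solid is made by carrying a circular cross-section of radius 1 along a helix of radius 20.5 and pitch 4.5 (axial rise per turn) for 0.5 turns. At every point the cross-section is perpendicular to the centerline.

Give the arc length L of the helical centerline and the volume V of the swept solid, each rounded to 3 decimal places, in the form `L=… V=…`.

2πR = 2π·20.5 = 128.805299
per-turn = √(128.805299² + 4.5²) = √(16590.8050 + 20.25) = √16611.0550 = 128.883882
L = 0.5 × 128.883882 = 64.441941
V = π·1² × L = 3.141593 × 64.441941 = 202.450328

L=64.442 V=202.450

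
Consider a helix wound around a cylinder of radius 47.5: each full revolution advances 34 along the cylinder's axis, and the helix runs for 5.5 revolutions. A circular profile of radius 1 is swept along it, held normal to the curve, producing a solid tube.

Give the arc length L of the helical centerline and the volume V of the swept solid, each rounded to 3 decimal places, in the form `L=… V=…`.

L=1652.099 V=5190.224

2πR = 2π·47.5 = 298.451302
per-turn = √(298.451302² + 34²) = √(89073.1797 + 1156) = √90229.1797 = 300.381723
L = 5.5 × 300.381723 = 1652.099478
V = π·1² × L = 3.141593 × 1652.099478 = 5190.223584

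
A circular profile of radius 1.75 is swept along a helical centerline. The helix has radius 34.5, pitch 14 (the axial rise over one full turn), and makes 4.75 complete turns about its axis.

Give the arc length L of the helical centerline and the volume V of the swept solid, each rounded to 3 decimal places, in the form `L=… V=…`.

L=1031.802 V=9927.100

2πR = 2π·34.5 = 216.769893
per-turn = √(216.769893² + 14²) = √(46989.1866 + 196) = √47185.1866 = 217.221515
L = 4.75 × 217.221515 = 1031.802196
V = π·1.75² × L = 9.621128 × 1031.802196 = 9927.100484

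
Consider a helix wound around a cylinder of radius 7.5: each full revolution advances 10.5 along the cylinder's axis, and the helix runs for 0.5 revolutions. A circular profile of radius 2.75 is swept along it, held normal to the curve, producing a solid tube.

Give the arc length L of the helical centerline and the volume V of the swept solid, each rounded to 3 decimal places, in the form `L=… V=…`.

L=24.140 V=573.519

2πR = 2π·7.5 = 47.123890
per-turn = √(47.123890² + 10.5²) = √(2220.6610 + 110.25) = √2330.9110 = 48.279509
L = 0.5 × 48.279509 = 24.139755
V = π·2.75² × L = 23.758294 × 24.139755 = 573.519395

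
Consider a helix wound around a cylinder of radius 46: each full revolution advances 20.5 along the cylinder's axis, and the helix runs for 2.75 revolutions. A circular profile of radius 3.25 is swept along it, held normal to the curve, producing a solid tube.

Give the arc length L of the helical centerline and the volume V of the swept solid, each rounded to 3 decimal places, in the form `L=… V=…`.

L=796.820 V=26440.926

2πR = 2π·46 = 289.026524
per-turn = √(289.026524² + 20.5²) = √(83536.3317 + 420.25) = √83956.5817 = 289.752621
L = 2.75 × 289.752621 = 796.819709
V = π·3.25² × L = 33.183072 × 796.819709 = 26440.926098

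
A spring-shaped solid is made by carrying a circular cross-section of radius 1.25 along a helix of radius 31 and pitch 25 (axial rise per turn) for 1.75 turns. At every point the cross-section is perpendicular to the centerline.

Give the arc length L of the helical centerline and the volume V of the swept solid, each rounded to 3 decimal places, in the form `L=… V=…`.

L=343.659 V=1686.932

2πR = 2π·31 = 194.778745
per-turn = √(194.778745² + 25²) = √(37938.7593 + 625) = √38563.7593 = 196.376575
L = 1.75 × 196.376575 = 343.659007
V = π·1.25² × L = 4.908739 × 343.659007 = 1686.932205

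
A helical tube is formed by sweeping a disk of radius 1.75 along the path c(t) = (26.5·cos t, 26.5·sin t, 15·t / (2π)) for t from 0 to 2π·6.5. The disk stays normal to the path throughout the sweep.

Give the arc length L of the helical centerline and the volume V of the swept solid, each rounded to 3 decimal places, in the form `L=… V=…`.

2πR = 2π·26.5 = 166.504411
per-turn = √(166.504411² + 15²) = √(27723.7188 + 225) = √27948.7188 = 167.178703
L = 6.5 × 167.178703 = 1086.661570
V = π·1.75² × L = 9.621128 × 1086.661570 = 10454.909516

L=1086.662 V=10454.910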